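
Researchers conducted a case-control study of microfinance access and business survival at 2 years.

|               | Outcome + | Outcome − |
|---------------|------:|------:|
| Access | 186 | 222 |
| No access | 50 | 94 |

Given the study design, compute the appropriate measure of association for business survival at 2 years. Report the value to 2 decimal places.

Cells: a = 186, b = 222, c = 50, d = 94.
This is a case-control study: participants were sampled on outcome status, so risks in the source population cannot be estimated directly — relative risk is not valid here. The odds ratio is the appropriate measure.
OR = (a·d)/(b·c) = (186 × 94) / (222 × 50) = 17484 / 11100 = 1.57514

1.58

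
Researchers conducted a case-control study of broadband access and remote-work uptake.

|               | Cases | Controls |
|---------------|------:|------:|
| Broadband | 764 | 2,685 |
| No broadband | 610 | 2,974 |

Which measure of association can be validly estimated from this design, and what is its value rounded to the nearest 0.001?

1.387

Cells: a = 764, b = 2685, c = 610, d = 2974.
This is a case-control study: participants were sampled on outcome status, so risks in the source population cannot be estimated directly — relative risk is not valid here. The odds ratio is the appropriate measure.
OR = (a·d)/(b·c) = (764 × 2974) / (2685 × 610) = 2272136 / 1637850 = 1.38727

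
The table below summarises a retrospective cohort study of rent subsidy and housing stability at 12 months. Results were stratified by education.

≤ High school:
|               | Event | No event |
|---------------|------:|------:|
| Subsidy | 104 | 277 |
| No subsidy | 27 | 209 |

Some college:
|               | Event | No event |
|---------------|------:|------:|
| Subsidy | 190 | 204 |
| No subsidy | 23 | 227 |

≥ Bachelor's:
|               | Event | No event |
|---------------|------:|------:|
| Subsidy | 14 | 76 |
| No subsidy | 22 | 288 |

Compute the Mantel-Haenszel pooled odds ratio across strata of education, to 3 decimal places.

4.760

OR_MH = Σ(aᵢdᵢ/nᵢ) / Σ(bᵢcᵢ/nᵢ), where nᵢ is the stratum total.
Stratum 1 (≤ High school): n = 617; a·d/n = 104·209/617 = 35.2285; b·c/n = 277·27/617 = 12.1216
Stratum 2 (Some college): n = 644; a·d/n = 190·227/644 = 66.9720; b·c/n = 204·23/644 = 7.2857
Stratum 3 (≥ Bachelor's): n = 400; a·d/n = 14·288/400 = 10.0800; b·c/n = 76·22/400 = 4.1800
OR_MH = (35.2285 + 66.9720 + 10.0800) / (12.1216 + 7.2857 + 4.1800) = 112.2806 / 23.5873 = 4.76022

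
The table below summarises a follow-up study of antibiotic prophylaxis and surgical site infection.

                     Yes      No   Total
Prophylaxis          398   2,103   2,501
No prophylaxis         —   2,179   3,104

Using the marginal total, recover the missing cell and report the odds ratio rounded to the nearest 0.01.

The missing cell is in the unexposed row: 3104 − 2179 = 925.
So a = 398, b = 2103, c = 925, d = 2179.
OR = (a·d)/(b·c) = (398 × 2179) / (2103 × 925) = 867242 / 1945275 = 0.44582

0.45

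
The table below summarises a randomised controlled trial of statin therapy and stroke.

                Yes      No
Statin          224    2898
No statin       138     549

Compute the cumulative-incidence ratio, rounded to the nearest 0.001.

Cells: a = 224, b = 2898, c = 138, d = 549.
Risk in exposed = 224/3122 = 0.07175; risk in unexposed = 138/687 = 0.20087.
RR = 0.07175 / 0.20087 = 0.35718
The risk is 64% lower among the exposed than among the unexposed.

0.357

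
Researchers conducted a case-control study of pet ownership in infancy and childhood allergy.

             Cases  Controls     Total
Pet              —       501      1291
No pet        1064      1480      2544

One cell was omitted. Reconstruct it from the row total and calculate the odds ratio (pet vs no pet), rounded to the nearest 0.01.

2.19

The missing cell is in the exposed row: 1291 − 501 = 790.
So a = 790, b = 501, c = 1064, d = 1480.
OR = (a·d)/(b·c) = (790 × 1480) / (501 × 1064) = 1169200 / 533064 = 2.19336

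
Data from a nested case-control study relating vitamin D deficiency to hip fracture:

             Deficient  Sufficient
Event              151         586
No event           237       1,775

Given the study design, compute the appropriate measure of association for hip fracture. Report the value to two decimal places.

1.93

Reading the table with exposure as columns: a = 151 (Deficient, case), b = 237 (Deficient, non-case), c = 586 (Sufficient, case), d = 1775.
This is a nested case-control study: participants were sampled on outcome status, so risks in the source population cannot be estimated directly — relative risk is not valid here. The odds ratio is the appropriate measure.
OR = (a·d)/(b·c) = (151 × 1775) / (237 × 586) = 268025 / 138882 = 1.92988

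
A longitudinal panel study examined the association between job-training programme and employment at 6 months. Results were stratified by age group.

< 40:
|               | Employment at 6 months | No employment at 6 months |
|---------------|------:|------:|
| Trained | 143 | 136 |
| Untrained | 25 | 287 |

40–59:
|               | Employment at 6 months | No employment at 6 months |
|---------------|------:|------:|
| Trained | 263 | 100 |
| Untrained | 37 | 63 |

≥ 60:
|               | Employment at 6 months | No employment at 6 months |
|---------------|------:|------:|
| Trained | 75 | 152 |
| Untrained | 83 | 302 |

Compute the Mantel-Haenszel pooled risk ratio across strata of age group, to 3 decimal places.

RR_MH = Σ(aᵢ·n₀ᵢ/nᵢ) / Σ(cᵢ·n₁ᵢ/nᵢ), with n₁ᵢ = aᵢ+bᵢ (exposed), n₀ᵢ = cᵢ+dᵢ (unexposed), nᵢ = n₁ᵢ+n₀ᵢ.
Stratum 1 (< 40): n₁ = 279, n₀ = 312, n = 591; a·n₀/n = 143·312/591 = 75.4924; c·n₁/n = 25·279/591 = 11.8020
Stratum 2 (40–59): n₁ = 363, n₀ = 100, n = 463; a·n₀/n = 263·100/463 = 56.8035; c·n₁/n = 37·363/463 = 29.0086
Stratum 3 (≥ 60): n₁ = 227, n₀ = 385, n = 612; a·n₀/n = 75·385/612 = 47.1814; c·n₁/n = 83·227/612 = 30.7859
RR_MH = (75.4924 + 56.8035 + 47.1814) / (11.8020 + 29.0086 + 30.7859) = 179.4772 / 71.5966 = 2.50678

2.507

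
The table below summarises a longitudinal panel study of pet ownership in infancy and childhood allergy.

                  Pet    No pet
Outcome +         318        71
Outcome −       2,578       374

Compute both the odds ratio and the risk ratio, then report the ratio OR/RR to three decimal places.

Reading the table with exposure as columns: a = 318 (Pet, case), b = 2578 (Pet, non-case), c = 71 (No pet, case), d = 374.
OR = (318·374)/(2578·71) = 118932/183038 = 0.64977
Risk in exposed = 318/2896 = 0.10981; risk in unexposed = 71/445 = 0.15955; RR = 0.68822
OR/RR = 0.64977 / 0.68822 = 0.94412
The outcome is not rare, so the OR lies further from 1 than the RR.

0.944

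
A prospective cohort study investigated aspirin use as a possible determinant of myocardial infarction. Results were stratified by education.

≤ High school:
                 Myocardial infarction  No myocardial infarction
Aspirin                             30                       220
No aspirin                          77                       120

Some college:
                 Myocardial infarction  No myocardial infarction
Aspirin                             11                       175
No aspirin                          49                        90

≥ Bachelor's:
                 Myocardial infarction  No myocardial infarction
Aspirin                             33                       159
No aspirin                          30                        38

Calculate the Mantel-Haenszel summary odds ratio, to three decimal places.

0.193

OR_MH = Σ(aᵢdᵢ/nᵢ) / Σ(bᵢcᵢ/nᵢ), where nᵢ is the stratum total.
Stratum 1 (≤ High school): n = 447; a·d/n = 30·120/447 = 8.0537; b·c/n = 220·77/447 = 37.8971
Stratum 2 (Some college): n = 325; a·d/n = 11·90/325 = 3.0462; b·c/n = 175·49/325 = 26.3846
Stratum 3 (≥ Bachelor's): n = 260; a·d/n = 33·38/260 = 4.8231; b·c/n = 159·30/260 = 18.3462
OR_MH = (8.0537 + 3.0462 + 4.8231) / (37.8971 + 26.3846 + 18.3462) = 15.9229 / 82.6279 = 0.19271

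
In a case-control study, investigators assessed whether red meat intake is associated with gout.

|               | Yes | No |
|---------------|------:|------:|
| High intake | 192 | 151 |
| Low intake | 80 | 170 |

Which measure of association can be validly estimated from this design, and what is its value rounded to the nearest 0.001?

Cells: a = 192, b = 151, c = 80, d = 170.
This is a case-control study: participants were sampled on outcome status, so risks in the source population cannot be estimated directly — relative risk is not valid here. The odds ratio is the appropriate measure.
OR = (a·d)/(b·c) = (192 × 170) / (151 × 80) = 32640 / 12080 = 2.70199

2.702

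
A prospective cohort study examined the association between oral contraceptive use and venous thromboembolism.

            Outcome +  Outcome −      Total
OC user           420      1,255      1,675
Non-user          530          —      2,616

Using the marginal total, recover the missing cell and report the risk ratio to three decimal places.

1.238

The missing cell is in the unexposed row: 2616 − 530 = 2086.
So a = 420, b = 1255, c = 530, d = 2086.
RR = [a/(a+b)] / [c/(c+d)] = (420/1675) / (530/2616) = 0.25075/0.20260 = 1.23765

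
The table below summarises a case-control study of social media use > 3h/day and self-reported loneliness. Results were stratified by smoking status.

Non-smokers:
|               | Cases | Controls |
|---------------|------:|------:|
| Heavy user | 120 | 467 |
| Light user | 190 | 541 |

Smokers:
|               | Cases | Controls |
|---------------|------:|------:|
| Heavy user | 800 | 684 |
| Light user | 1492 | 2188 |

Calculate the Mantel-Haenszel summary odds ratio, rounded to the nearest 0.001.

OR_MH = Σ(aᵢdᵢ/nᵢ) / Σ(bᵢcᵢ/nᵢ), where nᵢ is the stratum total.
Stratum 1 (Non-smokers): n = 1318; a·d/n = 120·541/1318 = 49.2564; b·c/n = 467·190/1318 = 67.3217
Stratum 2 (Smokers): n = 5164; a·d/n = 800·2188/5164 = 338.9620; b·c/n = 684·1492/5164 = 197.6235
OR_MH = (49.2564 + 338.9620) / (67.3217 + 197.6235) = 388.2185 / 264.9452 = 1.46528

1.465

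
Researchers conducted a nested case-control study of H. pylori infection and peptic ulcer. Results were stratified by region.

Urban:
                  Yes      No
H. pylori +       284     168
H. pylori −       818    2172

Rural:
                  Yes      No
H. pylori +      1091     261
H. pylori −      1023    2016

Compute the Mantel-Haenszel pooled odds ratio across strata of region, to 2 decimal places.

OR_MH = Σ(aᵢdᵢ/nᵢ) / Σ(bᵢcᵢ/nᵢ), where nᵢ is the stratum total.
Stratum 1 (Urban): n = 3442; a·d/n = 284·2172/3442 = 179.2121; b·c/n = 168·818/3442 = 39.9256
Stratum 2 (Rural): n = 4391; a·d/n = 1091·2016/4391 = 500.9009; b·c/n = 261·1023/4391 = 60.8069
OR_MH = (179.2121 + 500.9009) / (39.9256 + 60.8069) = 680.1130 / 100.7325 = 6.75167

6.75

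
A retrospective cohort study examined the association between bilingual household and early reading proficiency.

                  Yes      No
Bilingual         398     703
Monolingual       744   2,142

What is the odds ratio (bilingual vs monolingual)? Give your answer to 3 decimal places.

Cells: a = 398, b = 703, c = 744, d = 2142.
OR = (a·d)/(b·c) = (398 × 2142) / (703 × 744) = 852516 / 523032 = 1.62995
The odds of early reading proficiency are about 1.63 times as high in the bilingual group.

1.630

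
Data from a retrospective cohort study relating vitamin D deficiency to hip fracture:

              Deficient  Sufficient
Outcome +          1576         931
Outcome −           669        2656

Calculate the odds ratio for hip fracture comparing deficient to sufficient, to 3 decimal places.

6.721

Reading the table with exposure as columns: a = 1576 (Deficient, case), b = 669 (Deficient, non-case), c = 931 (Sufficient, case), d = 2656.
OR = (a·d)/(b·c) = (1576 × 2656) / (669 × 931) = 4185856 / 622839 = 6.72061
The odds of hip fracture are about 6.72 times as high in the deficient group.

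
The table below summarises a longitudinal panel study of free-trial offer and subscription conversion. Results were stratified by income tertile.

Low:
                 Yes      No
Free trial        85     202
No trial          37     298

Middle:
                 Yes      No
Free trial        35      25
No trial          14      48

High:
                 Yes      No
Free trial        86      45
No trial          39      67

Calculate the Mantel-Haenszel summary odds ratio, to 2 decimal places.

3.54

OR_MH = Σ(aᵢdᵢ/nᵢ) / Σ(bᵢcᵢ/nᵢ), where nᵢ is the stratum total.
Stratum 1 (Low): n = 622; a·d/n = 85·298/622 = 40.7235; b·c/n = 202·37/622 = 12.0161
Stratum 2 (Middle): n = 122; a·d/n = 35·48/122 = 13.7705; b·c/n = 25·14/122 = 2.8689
Stratum 3 (High): n = 237; a·d/n = 86·67/237 = 24.3122; b·c/n = 45·39/237 = 7.4051
OR_MH = (40.7235 + 13.7705 + 24.3122) / (12.0161 + 2.8689 + 7.4051) = 78.8062 / 22.2900 = 3.53550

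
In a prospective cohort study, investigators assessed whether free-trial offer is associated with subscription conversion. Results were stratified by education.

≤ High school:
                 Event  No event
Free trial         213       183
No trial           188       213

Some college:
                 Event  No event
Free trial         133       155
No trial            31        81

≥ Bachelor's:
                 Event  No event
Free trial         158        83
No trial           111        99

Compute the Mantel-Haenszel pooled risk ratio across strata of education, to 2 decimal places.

1.25

RR_MH = Σ(aᵢ·n₀ᵢ/nᵢ) / Σ(cᵢ·n₁ᵢ/nᵢ), with n₁ᵢ = aᵢ+bᵢ (exposed), n₀ᵢ = cᵢ+dᵢ (unexposed), nᵢ = n₁ᵢ+n₀ᵢ.
Stratum 1 (≤ High school): n₁ = 396, n₀ = 401, n = 797; a·n₀/n = 213·401/797 = 107.1681; c·n₁/n = 188·396/797 = 93.4103
Stratum 2 (Some college): n₁ = 288, n₀ = 112, n = 400; a·n₀/n = 133·112/400 = 37.2400; c·n₁/n = 31·288/400 = 22.3200
Stratum 3 (≥ Bachelor's): n₁ = 241, n₀ = 210, n = 451; a·n₀/n = 158·210/451 = 73.5698; c·n₁/n = 111·241/451 = 59.3149
RR_MH = (107.1681 + 37.2400 + 73.5698) / (93.4103 + 22.3200 + 59.3149) = 217.9780 / 175.0451 = 1.24527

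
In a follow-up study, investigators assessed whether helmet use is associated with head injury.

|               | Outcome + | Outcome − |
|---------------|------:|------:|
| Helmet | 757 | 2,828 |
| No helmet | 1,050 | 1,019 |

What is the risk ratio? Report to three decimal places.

0.416

Cells: a = 757, b = 2828, c = 1050, d = 1019.
Risk in exposed = 757/3585 = 0.21116; risk in unexposed = 1050/2069 = 0.50749.
RR = 0.21116 / 0.50749 = 0.41608
The risk is 58% lower among the exposed than among the unexposed.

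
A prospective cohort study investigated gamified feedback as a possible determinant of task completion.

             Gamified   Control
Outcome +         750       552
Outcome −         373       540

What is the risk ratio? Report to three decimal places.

1.321

Reading the table with exposure as columns: a = 750 (Gamified, case), b = 373 (Gamified, non-case), c = 552 (Control, case), d = 540.
Risk in exposed = 750/1123 = 0.66785; risk in unexposed = 552/1092 = 0.50549.
RR = 0.66785 / 0.50549 = 1.32119
The risk among the exposed is 1.32 times that among the unexposed.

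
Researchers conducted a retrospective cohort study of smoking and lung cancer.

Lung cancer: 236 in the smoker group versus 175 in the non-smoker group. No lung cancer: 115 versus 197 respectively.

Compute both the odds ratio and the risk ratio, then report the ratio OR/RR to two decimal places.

From the description: a = 236, b = 115, c = 175, d = 197.
OR = (236·197)/(115·175) = 46492/20125 = 2.31016
Risk in exposed = 236/351 = 0.67236; risk in unexposed = 175/372 = 0.47043; RR = 1.42926
OR/RR = 2.31016 / 1.42926 = 1.61634
The outcome is not rare, so the OR lies further from 1 than the RR.

1.62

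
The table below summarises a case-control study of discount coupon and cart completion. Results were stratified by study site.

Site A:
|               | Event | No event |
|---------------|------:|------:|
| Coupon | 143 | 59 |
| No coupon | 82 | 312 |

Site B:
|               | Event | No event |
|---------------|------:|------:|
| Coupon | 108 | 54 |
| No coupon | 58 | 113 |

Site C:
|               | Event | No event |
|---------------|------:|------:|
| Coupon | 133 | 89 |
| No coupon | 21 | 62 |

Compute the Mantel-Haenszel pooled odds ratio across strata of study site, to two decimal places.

OR_MH = Σ(aᵢdᵢ/nᵢ) / Σ(bᵢcᵢ/nᵢ), where nᵢ is the stratum total.
Stratum 1 (Site A): n = 596; a·d/n = 143·312/596 = 74.8591; b·c/n = 59·82/596 = 8.1174
Stratum 2 (Site B): n = 333; a·d/n = 108·113/333 = 36.6486; b·c/n = 54·58/333 = 9.4054
Stratum 3 (Site C): n = 305; a·d/n = 133·62/305 = 27.0361; b·c/n = 89·21/305 = 6.1279
OR_MH = (74.8591 + 36.6486 + 27.0361) / (8.1174 + 9.4054 + 6.1279) = 138.5438 / 23.6507 = 5.85791

5.86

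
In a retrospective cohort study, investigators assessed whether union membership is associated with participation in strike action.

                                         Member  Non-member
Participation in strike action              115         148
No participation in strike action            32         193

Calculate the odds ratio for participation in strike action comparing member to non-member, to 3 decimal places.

Reading the table with exposure as columns: a = 115 (Member, case), b = 32 (Member, non-case), c = 148 (Non-member, case), d = 193.
OR = (a·d)/(b·c) = (115 × 193) / (32 × 148) = 22195 / 4736 = 4.68644
The odds of participation in strike action are about 4.69 times as high in the member group.

4.686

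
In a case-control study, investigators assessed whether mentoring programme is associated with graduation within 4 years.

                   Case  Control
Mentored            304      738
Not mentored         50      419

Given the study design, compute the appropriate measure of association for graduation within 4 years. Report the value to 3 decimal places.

3.452

Cells: a = 304, b = 738, c = 50, d = 419.
This is a case-control study: participants were sampled on outcome status, so risks in the source population cannot be estimated directly — relative risk is not valid here. The odds ratio is the appropriate measure.
OR = (a·d)/(b·c) = (304 × 419) / (738 × 50) = 127376 / 36900 = 3.45192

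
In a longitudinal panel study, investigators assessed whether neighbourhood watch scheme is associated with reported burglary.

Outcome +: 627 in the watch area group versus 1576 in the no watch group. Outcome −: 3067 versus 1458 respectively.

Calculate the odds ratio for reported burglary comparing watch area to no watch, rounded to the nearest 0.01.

0.19

From the description: a = 627, b = 3067, c = 1576, d = 1458.
OR = (a·d)/(b·c) = (627 × 1458) / (3067 × 1576) = 914166 / 4833592 = 0.18913
Exposure is associated with lower odds of reported burglary (OR = 0.19 < 1).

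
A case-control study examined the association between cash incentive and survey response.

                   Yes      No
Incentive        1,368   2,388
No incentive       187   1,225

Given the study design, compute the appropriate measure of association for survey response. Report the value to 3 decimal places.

3.753

Cells: a = 1368, b = 2388, c = 187, d = 1225.
This is a case-control study: participants were sampled on outcome status, so risks in the source population cannot be estimated directly — relative risk is not valid here. The odds ratio is the appropriate measure.
OR = (a·d)/(b·c) = (1368 × 1225) / (2388 × 187) = 1675800 / 446556 = 3.75272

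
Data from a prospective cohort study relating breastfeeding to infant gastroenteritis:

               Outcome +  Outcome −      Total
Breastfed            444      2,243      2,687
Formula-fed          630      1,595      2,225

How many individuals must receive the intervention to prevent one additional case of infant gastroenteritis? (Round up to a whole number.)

Risk in treated group = 444/2687 = 0.16524; risk in control = 630/2225 = 0.28315.
Absolute risk reduction = 0.28315 − 0.16524 = 0.11791
NNT = 1 / ARR = 1 / 0.11791 = 8.481 → round up → 9

9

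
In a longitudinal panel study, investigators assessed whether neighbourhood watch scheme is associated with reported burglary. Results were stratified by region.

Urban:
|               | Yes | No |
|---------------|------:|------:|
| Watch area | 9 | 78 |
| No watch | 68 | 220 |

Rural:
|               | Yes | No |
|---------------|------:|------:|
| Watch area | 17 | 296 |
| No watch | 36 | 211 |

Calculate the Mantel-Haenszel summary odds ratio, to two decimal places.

0.35

OR_MH = Σ(aᵢdᵢ/nᵢ) / Σ(bᵢcᵢ/nᵢ), where nᵢ is the stratum total.
Stratum 1 (Urban): n = 375; a·d/n = 9·220/375 = 5.2800; b·c/n = 78·68/375 = 14.1440
Stratum 2 (Rural): n = 560; a·d/n = 17·211/560 = 6.4054; b·c/n = 296·36/560 = 19.0286
OR_MH = (5.2800 + 6.4054) / (14.1440 + 19.0286) = 11.6854 / 33.1726 = 0.35226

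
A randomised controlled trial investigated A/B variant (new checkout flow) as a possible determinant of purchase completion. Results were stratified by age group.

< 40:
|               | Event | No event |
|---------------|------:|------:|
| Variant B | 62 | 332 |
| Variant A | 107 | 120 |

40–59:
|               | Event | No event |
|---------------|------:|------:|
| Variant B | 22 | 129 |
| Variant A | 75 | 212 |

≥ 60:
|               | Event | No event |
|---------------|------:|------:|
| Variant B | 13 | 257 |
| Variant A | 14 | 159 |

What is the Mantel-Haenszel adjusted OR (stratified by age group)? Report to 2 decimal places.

OR_MH = Σ(aᵢdᵢ/nᵢ) / Σ(bᵢcᵢ/nᵢ), where nᵢ is the stratum total.
Stratum 1 (< 40): n = 621; a·d/n = 62·120/621 = 11.9807; b·c/n = 332·107/621 = 57.2045
Stratum 2 (40–59): n = 438; a·d/n = 22·212/438 = 10.6484; b·c/n = 129·75/438 = 22.0890
Stratum 3 (≥ 60): n = 443; a·d/n = 13·159/443 = 4.6659; b·c/n = 257·14/443 = 8.1219
OR_MH = (11.9807 + 10.6484 + 4.6659) / (57.2045 + 22.0890 + 8.1219) = 27.2950 / 87.4154 = 0.31224

0.31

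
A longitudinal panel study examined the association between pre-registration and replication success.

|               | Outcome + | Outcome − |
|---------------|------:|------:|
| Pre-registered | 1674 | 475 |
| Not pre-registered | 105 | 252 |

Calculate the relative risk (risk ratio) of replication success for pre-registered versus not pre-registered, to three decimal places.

2.648

Cells: a = 1674, b = 475, c = 105, d = 252.
Risk in exposed = 1674/2149 = 0.77897; risk in unexposed = 105/357 = 0.29412.
RR = 0.77897 / 0.29412 = 2.64849
The risk among the exposed is 2.65 times that among the unexposed.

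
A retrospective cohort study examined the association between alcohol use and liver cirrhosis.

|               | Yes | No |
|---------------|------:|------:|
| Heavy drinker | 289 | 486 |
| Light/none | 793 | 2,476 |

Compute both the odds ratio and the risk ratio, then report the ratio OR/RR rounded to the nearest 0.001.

Cells: a = 289, b = 486, c = 793, d = 2476.
OR = (289·2476)/(486·793) = 715564/385398 = 1.85669
Risk in exposed = 289/775 = 0.37290; risk in unexposed = 793/3269 = 0.24258; RR = 1.53723
OR/RR = 1.85669 / 1.53723 = 1.20782
The outcome is not rare, so the OR lies further from 1 than the RR.

1.208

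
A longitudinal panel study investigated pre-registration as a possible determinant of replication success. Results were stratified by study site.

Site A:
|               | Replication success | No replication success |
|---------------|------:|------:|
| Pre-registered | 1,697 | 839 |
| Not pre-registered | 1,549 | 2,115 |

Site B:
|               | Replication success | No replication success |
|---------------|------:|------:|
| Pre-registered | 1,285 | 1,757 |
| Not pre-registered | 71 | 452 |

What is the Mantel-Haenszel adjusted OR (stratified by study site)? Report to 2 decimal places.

3.03

OR_MH = Σ(aᵢdᵢ/nᵢ) / Σ(bᵢcᵢ/nᵢ), where nᵢ is the stratum total.
Stratum 1 (Site A): n = 6200; a·d/n = 1697·2115/6200 = 578.8960; b·c/n = 839·1549/6200 = 209.6147
Stratum 2 (Site B): n = 3565; a·d/n = 1285·452/3565 = 162.9229; b·c/n = 1757·71/3565 = 34.9921
OR_MH = (578.8960 + 162.9229) / (209.6147 + 34.9921) = 741.8188 / 244.6068 = 3.03270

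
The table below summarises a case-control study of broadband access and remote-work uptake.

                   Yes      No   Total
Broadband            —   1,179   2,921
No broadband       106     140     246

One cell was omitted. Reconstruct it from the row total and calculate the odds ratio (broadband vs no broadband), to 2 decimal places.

The missing cell is in the exposed row: 2921 − 1179 = 1742.
So a = 1742, b = 1179, c = 106, d = 140.
OR = (a·d)/(b·c) = (1742 × 140) / (1179 × 106) = 243880 / 124974 = 1.95145

1.95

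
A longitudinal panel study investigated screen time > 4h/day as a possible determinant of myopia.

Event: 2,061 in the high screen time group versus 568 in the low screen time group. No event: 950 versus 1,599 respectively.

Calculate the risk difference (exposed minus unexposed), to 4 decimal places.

From the description: a = 2061, b = 950, c = 568, d = 1599.
Risk in exposed = 2061/3011 = 0.684490; risk in unexposed = 568/2167 = 0.262114.
Risk difference = 0.684490 − 0.262114 = 0.422377

0.4224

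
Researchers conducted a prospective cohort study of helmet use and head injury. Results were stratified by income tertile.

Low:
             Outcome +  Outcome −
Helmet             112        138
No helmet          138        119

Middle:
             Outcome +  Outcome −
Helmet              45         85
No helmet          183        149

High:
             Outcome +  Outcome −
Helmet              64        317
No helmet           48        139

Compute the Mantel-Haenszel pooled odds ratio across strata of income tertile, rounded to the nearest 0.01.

OR_MH = Σ(aᵢdᵢ/nᵢ) / Σ(bᵢcᵢ/nᵢ), where nᵢ is the stratum total.
Stratum 1 (Low): n = 507; a·d/n = 112·119/507 = 26.2880; b·c/n = 138·138/507 = 37.5621
Stratum 2 (Middle): n = 462; a·d/n = 45·149/462 = 14.5130; b·c/n = 85·183/462 = 33.6688
Stratum 3 (High): n = 568; a·d/n = 64·139/568 = 15.6620; b·c/n = 317·48/568 = 26.7887
OR_MH = (26.2880 + 14.5130 + 15.6620) / (37.5621 + 33.6688 + 26.7887) = 56.4629 / 98.0197 = 0.57604

0.58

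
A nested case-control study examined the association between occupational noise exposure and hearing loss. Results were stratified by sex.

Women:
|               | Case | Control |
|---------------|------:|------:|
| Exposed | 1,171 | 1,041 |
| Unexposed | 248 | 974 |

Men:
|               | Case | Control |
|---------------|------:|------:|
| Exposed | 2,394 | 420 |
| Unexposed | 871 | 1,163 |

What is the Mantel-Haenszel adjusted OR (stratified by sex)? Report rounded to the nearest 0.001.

OR_MH = Σ(aᵢdᵢ/nᵢ) / Σ(bᵢcᵢ/nᵢ), where nᵢ is the stratum total.
Stratum 1 (Women): n = 3434; a·d/n = 1171·974/3434 = 332.1357; b·c/n = 1041·248/3434 = 75.1800
Stratum 2 (Men): n = 4848; a·d/n = 2394·1163/4848 = 574.3032; b·c/n = 420·871/4848 = 75.4579
OR_MH = (332.1357 + 574.3032) / (75.1800 + 75.4579) = 906.4389 / 150.6379 = 6.01734

6.017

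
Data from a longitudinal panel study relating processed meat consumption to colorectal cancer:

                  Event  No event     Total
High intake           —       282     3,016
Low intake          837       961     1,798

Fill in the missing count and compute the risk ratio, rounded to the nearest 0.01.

The missing cell is in the exposed row: 3016 − 282 = 2734.
So a = 2734, b = 282, c = 837, d = 961.
RR = [a/(a+b)] / [c/(c+d)] = (2734/3016) / (837/1798) = 0.90650/0.46552 = 1.94729

1.95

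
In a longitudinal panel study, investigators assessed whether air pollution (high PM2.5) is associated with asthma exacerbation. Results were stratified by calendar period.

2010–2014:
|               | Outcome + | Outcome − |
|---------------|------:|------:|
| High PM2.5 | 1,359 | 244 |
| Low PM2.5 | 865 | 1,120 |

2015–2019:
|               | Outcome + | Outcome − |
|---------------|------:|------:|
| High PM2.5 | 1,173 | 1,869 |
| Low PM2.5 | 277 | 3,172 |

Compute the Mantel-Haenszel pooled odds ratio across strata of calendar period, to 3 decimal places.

7.197

OR_MH = Σ(aᵢdᵢ/nᵢ) / Σ(bᵢcᵢ/nᵢ), where nᵢ is the stratum total.
Stratum 1 (2010–2014): n = 3588; a·d/n = 1359·1120/3588 = 424.2140; b·c/n = 244·865/3588 = 58.8239
Stratum 2 (2015–2019): n = 6491; a·d/n = 1173·3172/6491 = 573.2177; b·c/n = 1869·277/6491 = 79.7586
OR_MH = (424.2140 + 573.2177) / (58.8239 + 79.7586) = 997.4317 / 138.5824 = 7.19739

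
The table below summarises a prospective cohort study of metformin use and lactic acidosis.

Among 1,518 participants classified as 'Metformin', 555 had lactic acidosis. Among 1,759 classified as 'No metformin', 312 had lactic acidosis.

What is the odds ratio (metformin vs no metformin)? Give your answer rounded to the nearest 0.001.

2.673

From the description: a = 555, b = 963, c = 312, d = 1447.
OR = (a·d)/(b·c) = (555 × 1447) / (963 × 312) = 803085 / 300456 = 2.67289
The odds of lactic acidosis are about 2.67 times as high in the metformin group.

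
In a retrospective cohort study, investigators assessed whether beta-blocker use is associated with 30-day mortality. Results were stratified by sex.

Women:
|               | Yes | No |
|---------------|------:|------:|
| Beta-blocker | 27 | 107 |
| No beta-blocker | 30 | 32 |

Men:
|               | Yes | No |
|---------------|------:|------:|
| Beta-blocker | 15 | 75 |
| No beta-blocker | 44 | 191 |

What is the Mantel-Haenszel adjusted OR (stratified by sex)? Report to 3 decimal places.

OR_MH = Σ(aᵢdᵢ/nᵢ) / Σ(bᵢcᵢ/nᵢ), where nᵢ is the stratum total.
Stratum 1 (Women): n = 196; a·d/n = 27·32/196 = 4.4082; b·c/n = 107·30/196 = 16.3776
Stratum 2 (Men): n = 325; a·d/n = 15·191/325 = 8.8154; b·c/n = 75·44/325 = 10.1538
OR_MH = (4.4082 + 8.8154) / (16.3776 + 10.1538) = 13.2235 / 26.5314 = 0.49841

0.498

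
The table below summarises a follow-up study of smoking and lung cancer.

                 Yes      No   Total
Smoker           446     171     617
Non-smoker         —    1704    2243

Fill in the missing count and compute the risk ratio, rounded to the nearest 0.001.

The missing cell is in the unexposed row: 2243 − 1704 = 539.
So a = 446, b = 171, c = 539, d = 1704.
RR = [a/(a+b)] / [c/(c+d)] = (446/617) / (539/2243) = 0.72285/0.24030 = 3.00809

3.008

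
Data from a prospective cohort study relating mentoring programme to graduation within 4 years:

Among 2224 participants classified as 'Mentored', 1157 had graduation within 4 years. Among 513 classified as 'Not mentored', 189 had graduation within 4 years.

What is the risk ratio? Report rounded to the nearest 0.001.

From the description: a = 1157, b = 1067, c = 189, d = 324.
Risk in exposed = 1157/2224 = 0.52023; risk in unexposed = 189/513 = 0.36842.
RR = 0.52023 / 0.36842 = 1.41206
The risk among the exposed is 1.41 times that among the unexposed.

1.412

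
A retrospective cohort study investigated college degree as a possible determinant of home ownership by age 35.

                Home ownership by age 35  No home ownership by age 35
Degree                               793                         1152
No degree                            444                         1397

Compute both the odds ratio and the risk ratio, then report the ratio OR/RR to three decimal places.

Cells: a = 793, b = 1152, c = 444, d = 1397.
OR = (793·1397)/(1152·444) = 1107821/511488 = 2.16588
Risk in exposed = 793/1945 = 0.40771; risk in unexposed = 444/1841 = 0.24117; RR = 1.69054
OR/RR = 2.16588 / 1.69054 = 1.28118
The outcome is not rare, so the OR lies further from 1 than the RR.

1.281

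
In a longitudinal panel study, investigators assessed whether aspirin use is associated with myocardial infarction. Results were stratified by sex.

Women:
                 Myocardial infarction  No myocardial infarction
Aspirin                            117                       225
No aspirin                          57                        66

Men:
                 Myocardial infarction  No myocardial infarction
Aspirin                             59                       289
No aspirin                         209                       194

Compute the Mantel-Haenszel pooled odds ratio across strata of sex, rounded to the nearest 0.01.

OR_MH = Σ(aᵢdᵢ/nᵢ) / Σ(bᵢcᵢ/nᵢ), where nᵢ is the stratum total.
Stratum 1 (Women): n = 465; a·d/n = 117·66/465 = 16.6065; b·c/n = 225·57/465 = 27.5806
Stratum 2 (Men): n = 751; a·d/n = 59·194/751 = 15.2410; b·c/n = 289·209/751 = 80.4274
OR_MH = (16.6065 + 15.2410) / (27.5806 + 80.4274) = 31.8475 / 108.0081 = 0.29486

0.29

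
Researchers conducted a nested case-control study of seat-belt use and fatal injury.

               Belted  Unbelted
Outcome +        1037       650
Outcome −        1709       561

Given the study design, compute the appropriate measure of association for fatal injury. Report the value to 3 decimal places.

Reading the table with exposure as columns: a = 1037 (Belted, case), b = 1709 (Belted, non-case), c = 650 (Unbelted, case), d = 561.
This is a nested case-control study: participants were sampled on outcome status, so risks in the source population cannot be estimated directly — relative risk is not valid here. The odds ratio is the appropriate measure.
OR = (a·d)/(b·c) = (1037 × 561) / (1709 × 650) = 581757 / 1110850 = 0.52370

0.524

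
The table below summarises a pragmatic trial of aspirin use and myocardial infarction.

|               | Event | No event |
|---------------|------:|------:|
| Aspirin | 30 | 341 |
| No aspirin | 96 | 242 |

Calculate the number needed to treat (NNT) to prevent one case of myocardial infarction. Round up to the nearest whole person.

Risk in treated group = 30/371 = 0.08086; risk in control = 96/338 = 0.28402.
Absolute risk reduction = 0.28402 − 0.08086 = 0.20316
NNT = 1 / ARR = 1 / 0.20316 = 4.922 → round up → 5

5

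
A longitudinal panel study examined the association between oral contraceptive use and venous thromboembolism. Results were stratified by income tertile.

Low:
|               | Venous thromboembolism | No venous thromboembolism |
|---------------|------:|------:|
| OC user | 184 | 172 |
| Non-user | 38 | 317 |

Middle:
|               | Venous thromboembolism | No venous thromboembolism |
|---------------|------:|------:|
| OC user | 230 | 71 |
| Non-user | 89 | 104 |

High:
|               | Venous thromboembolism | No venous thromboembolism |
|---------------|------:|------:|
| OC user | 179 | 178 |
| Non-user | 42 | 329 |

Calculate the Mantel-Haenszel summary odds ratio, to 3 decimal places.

6.553

OR_MH = Σ(aᵢdᵢ/nᵢ) / Σ(bᵢcᵢ/nᵢ), where nᵢ is the stratum total.
Stratum 1 (Low): n = 711; a·d/n = 184·317/711 = 82.0366; b·c/n = 172·38/711 = 9.1927
Stratum 2 (Middle): n = 494; a·d/n = 230·104/494 = 48.4211; b·c/n = 71·89/494 = 12.7915
Stratum 3 (High): n = 728; a·d/n = 179·329/728 = 80.8942; b·c/n = 178·42/728 = 10.2692
OR_MH = (82.0366 + 48.4211 + 80.8942) / (9.1927 + 12.7915 + 10.2692) = 211.3519 / 32.2534 = 6.55285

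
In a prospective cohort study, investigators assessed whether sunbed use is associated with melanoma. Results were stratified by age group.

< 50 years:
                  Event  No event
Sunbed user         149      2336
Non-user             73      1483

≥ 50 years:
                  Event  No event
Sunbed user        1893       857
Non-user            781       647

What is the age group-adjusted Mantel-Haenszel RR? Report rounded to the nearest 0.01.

1.26

RR_MH = Σ(aᵢ·n₀ᵢ/nᵢ) / Σ(cᵢ·n₁ᵢ/nᵢ), with n₁ᵢ = aᵢ+bᵢ (exposed), n₀ᵢ = cᵢ+dᵢ (unexposed), nᵢ = n₁ᵢ+n₀ᵢ.
Stratum 1 (< 50 years): n₁ = 2485, n₀ = 1556, n = 4041; a·n₀/n = 149·1556/4041 = 57.3729; c·n₁/n = 73·2485/4041 = 44.8911
Stratum 2 (≥ 50 years): n₁ = 2750, n₀ = 1428, n = 4178; a·n₀/n = 1893·1428/4178 = 647.0091; c·n₁/n = 781·2750/4178 = 514.0618
RR_MH = (57.3729 + 647.0091) / (44.8911 + 514.0618) = 704.3820 / 558.9529 = 1.26018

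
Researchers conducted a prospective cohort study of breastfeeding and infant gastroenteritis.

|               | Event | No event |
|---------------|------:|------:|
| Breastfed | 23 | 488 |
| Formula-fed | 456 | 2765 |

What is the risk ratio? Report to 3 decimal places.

0.318

Cells: a = 23, b = 488, c = 456, d = 2765.
Risk in exposed = 23/511 = 0.04501; risk in unexposed = 456/3221 = 0.14157.
RR = 0.04501 / 0.14157 = 0.31793
The risk is 68% lower among the exposed than among the unexposed.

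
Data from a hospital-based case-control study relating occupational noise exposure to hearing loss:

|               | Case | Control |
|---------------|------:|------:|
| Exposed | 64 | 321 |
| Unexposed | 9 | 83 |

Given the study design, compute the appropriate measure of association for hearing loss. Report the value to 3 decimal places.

1.839

Cells: a = 64, b = 321, c = 9, d = 83.
This is a hospital-based case-control study: participants were sampled on outcome status, so risks in the source population cannot be estimated directly — relative risk is not valid here. The odds ratio is the appropriate measure.
OR = (a·d)/(b·c) = (64 × 83) / (321 × 9) = 5312 / 2889 = 1.83870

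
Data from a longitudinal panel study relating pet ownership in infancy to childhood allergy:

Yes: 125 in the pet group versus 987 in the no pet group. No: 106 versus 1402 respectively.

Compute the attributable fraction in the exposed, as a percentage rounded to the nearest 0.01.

From the description: a = 125, b = 106, c = 987, d = 1402.
Risk in exposed = 125/231 = 0.54113; risk in unexposed = 987/2389 = 0.41314.
RR = 0.54113/0.41314 = 1.30978
AR% = (RR − 1)/RR × 100 = (1.30978 − 1)/1.30978 × 100 = 23.6511%

23.65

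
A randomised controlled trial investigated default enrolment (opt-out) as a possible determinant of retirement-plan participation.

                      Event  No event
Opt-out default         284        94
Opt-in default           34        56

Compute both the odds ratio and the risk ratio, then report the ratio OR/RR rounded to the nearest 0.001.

2.502

Cells: a = 284, b = 94, c = 34, d = 56.
OR = (284·56)/(94·34) = 15904/3196 = 4.97622
Risk in exposed = 284/378 = 0.75132; risk in unexposed = 34/90 = 0.37778; RR = 1.98880
OR/RR = 4.97622 / 1.98880 = 2.50213
The outcome is not rare, so the OR lies further from 1 than the RR.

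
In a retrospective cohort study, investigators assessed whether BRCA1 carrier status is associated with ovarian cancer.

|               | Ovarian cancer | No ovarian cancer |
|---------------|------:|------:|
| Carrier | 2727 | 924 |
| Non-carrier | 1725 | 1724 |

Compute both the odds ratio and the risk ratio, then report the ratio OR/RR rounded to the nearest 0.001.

1.975

Cells: a = 2727, b = 924, c = 1725, d = 1724.
OR = (2727·1724)/(924·1725) = 4701348/1593900 = 2.94959
Risk in exposed = 2727/3651 = 0.74692; risk in unexposed = 1725/3449 = 0.50014; RR = 1.49340
OR/RR = 2.94959 / 1.49340 = 1.97508
The outcome is not rare, so the OR lies further from 1 than the RR.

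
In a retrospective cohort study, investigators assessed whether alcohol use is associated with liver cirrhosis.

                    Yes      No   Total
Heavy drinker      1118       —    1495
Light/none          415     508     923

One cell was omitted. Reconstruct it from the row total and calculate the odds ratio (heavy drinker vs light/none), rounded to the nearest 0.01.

3.63

The missing cell is in the exposed row: 1495 − 1118 = 377.
So a = 1118, b = 377, c = 415, d = 508.
OR = (a·d)/(b·c) = (1118 × 508) / (377 × 415) = 567944 / 156455 = 3.63008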